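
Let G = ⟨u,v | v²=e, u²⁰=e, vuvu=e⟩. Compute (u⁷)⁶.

Compute successive powers of (u⁷), reducing at each step:
  (u⁷)²: (u⁷) · u⁷ = u¹⁴
  (u⁷)³: (u¹⁴) · u⁷ = u
  (u⁷)⁴: u · u⁷ = u⁸
  (u⁷)⁵: (u⁸) · u⁷ = u¹⁵
  (u⁷)⁶: (u¹⁵) · u⁷ = u²

Answer: u²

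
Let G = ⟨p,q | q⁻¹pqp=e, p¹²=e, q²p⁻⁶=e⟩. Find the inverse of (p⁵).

The order of (p⁵) is 12 (smallest k with (p⁵)ᵏ = e), so (p⁵)⁻¹ = (p⁵)¹¹ = p⁷.
Check: (p⁵) · (p⁷) → (p⁵) · p⁷ = e, giving e as required.

Answer: p⁷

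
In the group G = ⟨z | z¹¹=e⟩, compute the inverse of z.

The order of z is 11 (smallest k with zᵏ = e), so z⁻¹ = z¹⁰ = z¹⁰.
Check: z · (z¹⁰) → z · z¹⁰ = e, giving e as required.

Answer: z¹⁰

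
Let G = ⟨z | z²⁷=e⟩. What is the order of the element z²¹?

Compute successive powers until reaching e:
  (z²¹)¹ = z²¹, (z²¹)² = z¹⁵, (z²¹)³ = z⁹, (z²¹)⁴ = z³, (z²¹)⁵ = z²⁴, (z²¹)⁶ = z¹⁸, (z²¹)⁷ = z¹², (z²¹)⁸ = z⁶, (z²¹)⁹ = e.
The smallest positive k with (z²¹)ᵏ = e is 9.

Answer: 9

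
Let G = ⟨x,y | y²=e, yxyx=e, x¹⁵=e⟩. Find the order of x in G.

Compute successive powers until reaching e:
  x¹ = x, x² = x², x³ = x³, x⁴ = x⁴, x⁵ = x⁵, x⁶ = x⁶, x⁷ = x⁷, x⁸ = x⁸, x⁹ = x⁹, x¹⁰ = x¹⁰, x¹¹ = x¹¹, x¹² = x¹², x¹³ = x¹³, x¹⁴ = x¹⁴, x¹⁵ = e.
The smallest positive k with xᵏ = e is 15.

Answer: 15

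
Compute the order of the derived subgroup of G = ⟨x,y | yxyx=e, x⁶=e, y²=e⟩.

G' = [G, G] is generated by all commutators. The generator-pair commutators are: [x, y] = x².
The subgroup they normally generate is {e, x², x⁴}, of order 3.
Check: |G/G'| = 12/3 = 4 is the order of the abelianisation.

Answer: 3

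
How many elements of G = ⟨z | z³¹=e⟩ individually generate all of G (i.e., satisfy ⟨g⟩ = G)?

G is cyclic of order 31. An element generates G iff its order is 31, and a cyclic group of order 31 has exactly φ(31) = 30 such elements.

Answer: 30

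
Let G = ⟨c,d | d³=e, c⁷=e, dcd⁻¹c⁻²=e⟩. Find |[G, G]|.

G' = [G, G] is generated by all commutators. The generator-pair commutators are: [c, d] = c⁶.
The subgroup they normally generate is {e, c, c², c³, c⁴, c⁵, c⁶}, of order 7.
Check: |G/G'| = 21/7 = 3 is the order of the abelianisation.

Answer: 7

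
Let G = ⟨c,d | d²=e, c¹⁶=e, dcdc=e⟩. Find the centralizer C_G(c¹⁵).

⟨c¹⁵⟩ ⊆ C_G(c¹⁵) since powers of c¹⁵ commute with c¹⁵; so |C_G(c¹⁵)| ≥ |⟨c¹⁵⟩| = 16.
By orbit–stabilizer, |C_G(c¹⁵)| = |G| / |conj. class of c¹⁵| = 32 / 2 = 16.
The 16 elements commuting with c¹⁵ are {e, c, c², c³, c⁴, c⁵, c⁶, c⁷, c⁸, c⁹, c¹⁰, c¹¹, c¹², c¹³, c¹⁴, c¹⁵}.

Answer: {e, c, c², c³, c⁴, c⁵, c⁶, c⁷, c⁸, c⁹, c¹⁰, c¹¹, c¹², c¹³, c¹⁴, c¹⁵}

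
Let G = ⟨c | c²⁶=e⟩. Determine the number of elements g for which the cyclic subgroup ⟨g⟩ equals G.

G is cyclic of order 26. An element generates G iff its order is 26, and a cyclic group of order 26 has exactly φ(26) = 12 such elements.

Answer: 12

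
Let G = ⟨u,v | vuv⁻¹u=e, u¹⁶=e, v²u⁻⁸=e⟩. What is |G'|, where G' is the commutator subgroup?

G' = [G, G] is generated by all commutators. The generator-pair commutators are: [u, v] = u².
The subgroup they normally generate is {e, u², u⁴, u⁶, u⁸, u¹⁰, u¹², u¹⁴}, of order 8.
Check: |G/G'| = 32/8 = 4 is the order of the abelianisation.

Answer: 8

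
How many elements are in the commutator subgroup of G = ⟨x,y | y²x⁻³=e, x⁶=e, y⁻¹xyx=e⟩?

G' = [G, G] is generated by all commutators. The generator-pair commutators are: [x, y] = x².
The subgroup they normally generate is {e, x², x⁴}, of order 3.
Check: |G/G'| = 12/3 = 4 is the order of the abelianisation.

Answer: 3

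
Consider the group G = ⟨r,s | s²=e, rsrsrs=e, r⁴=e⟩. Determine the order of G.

Enumerate words in the generators, reducing via the relations: the distinct elements are
  {e, r, s, rs, r², r³, sr, rsr, r²s, r³s, sr², sr³, rsr², rsr³, r²sr, r³sr, sr²s, rsr²s, r²sr², r²sr³, r³sr², r³sr³, r²sr²s, r³sr²s}.
No further products give new elements, so |G| = 24.

Answer: 24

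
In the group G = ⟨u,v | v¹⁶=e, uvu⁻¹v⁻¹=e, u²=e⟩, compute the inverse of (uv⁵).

The order of (uv⁵) is 16 (smallest k with (uv⁵)ᵏ = e), so (uv⁵)⁻¹ = (uv⁵)¹⁵ = uv¹¹.
Check: (uv⁵) · (uv¹¹) → (uv⁵) · u = v⁵;   (v⁵) · v¹¹ = e, giving e as required.

Answer: uv¹¹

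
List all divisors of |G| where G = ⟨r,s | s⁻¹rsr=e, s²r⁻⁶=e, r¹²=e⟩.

|G| = 24 = 2³ · 3. By Lagrange's theorem the order of any subgroup divides 24; the divisors of 24 are 1, 2, 3, 4, 6, 8, 12, 24.

Answer: 1, 2, 3, 4, 6, 8, 12, 24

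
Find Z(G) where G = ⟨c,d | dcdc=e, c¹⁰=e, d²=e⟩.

An element z ∈ Z(G) iff z commutes with every generator.
For example c⁵ is central: (c⁵)·c = c⁶ = c·(c⁵); (c⁵)·d = c⁵d = d·(c⁵).
Whereas c ∉ Z(G) since c·d = cd ≠ c⁹d = d·c.
Checking each of the 20 elements this way gives Z(G) = {e, c⁵}, of order 2.

Answer: {e, c⁵}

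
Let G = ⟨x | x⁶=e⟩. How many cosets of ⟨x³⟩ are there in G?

First find ord(x³) by computing successive powers:
  (x³)¹ = x³, (x³)² = e.
So |⟨x³⟩| = ord(x³) = 2. With |G| = 6, by Lagrange [G : ⟨x³⟩] = 6/2 = 3.

Answer: 3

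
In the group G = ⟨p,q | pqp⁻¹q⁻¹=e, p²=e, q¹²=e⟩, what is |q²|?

Compute successive powers until reaching e:
  (q²)¹ = q², (q²)² = q⁴, (q²)³ = q⁶, (q²)⁴ = q⁸, (q²)⁵ = q¹⁰, (q²)⁶ = e.
The smallest positive k with (q²)ᵏ = e is 6.

Answer: 6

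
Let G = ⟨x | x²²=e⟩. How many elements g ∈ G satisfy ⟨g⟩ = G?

G is cyclic of order 22. An element generates G iff its order is 22, and a cyclic group of order 22 has exactly φ(22) = 10 such elements.

Answer: 10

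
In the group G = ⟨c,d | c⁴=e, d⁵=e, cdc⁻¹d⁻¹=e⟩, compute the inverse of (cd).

The order of (cd) is 20 (smallest k with (cd)ᵏ = e), so (cd)⁻¹ = (cd)¹⁹ = c³d⁴.
Check: (cd) · (c³d⁴) → (cd) · c³ = d;   d · d⁴ = e, giving e as required.

Answer: c³d⁴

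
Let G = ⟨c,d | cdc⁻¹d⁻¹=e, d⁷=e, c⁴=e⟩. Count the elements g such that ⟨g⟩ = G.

G is cyclic of order 28. An element generates G iff its order is 28, and a cyclic group of order 28 has exactly φ(28) = 12 such elements.

Answer: 12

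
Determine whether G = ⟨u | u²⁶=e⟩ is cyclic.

|G| = 26. The element u has order 26 (its powers give 26 distinct elements), so ⟨u⟩ = G and G is cyclic.

Answer: Yes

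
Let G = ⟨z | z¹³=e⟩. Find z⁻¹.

The order of z is 13 (smallest k with zᵏ = e), so z⁻¹ = z¹² = z¹².
Check: z · (z¹²) → z · z¹² = e, giving e as required.

Answer: z¹²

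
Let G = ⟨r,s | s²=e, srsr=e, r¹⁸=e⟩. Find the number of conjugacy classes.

The conjugacy classes (representative and size) are:
  [e] (size 1), [r] (size 2), [r²] (size 2), [r³] (size 2), [r¹⁴] (size 2), [r⁵] (size 2), [r¹²] (size 2), [r⁷] (size 2), [r¹⁰] (size 2), [r⁹] (size 1), [r¹⁰s] (size 9), [rs] (size 9).
Class equation: 1 + 2 + 2 + 2 + 2 + 2 + 2 + 2 + 2 + 1 + 9 + 9 = 36 = |G|. So G has 12 conjugacy classes.

Answer: 12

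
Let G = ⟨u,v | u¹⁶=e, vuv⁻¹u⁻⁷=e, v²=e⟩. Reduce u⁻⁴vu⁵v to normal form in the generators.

Multiply left to right, reducing at each step:
  (u¹²) · v = u¹²v
  (u¹²v) · u⁵ = u¹⁵v
  (u¹⁵v) · v = u¹⁵

Answer: u¹⁵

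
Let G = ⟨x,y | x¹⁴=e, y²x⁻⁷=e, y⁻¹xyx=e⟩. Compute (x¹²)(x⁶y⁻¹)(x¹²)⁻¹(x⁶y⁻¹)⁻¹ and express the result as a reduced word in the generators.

[(x¹²), (x⁶y⁻¹)] = (x¹²)·(x⁶y⁻¹)·(x¹²)⁻¹·(x⁶y⁻¹)⁻¹.
  (x¹²) · (x⁶y⁻¹) = x⁴y⁻¹
  (x⁴y⁻¹) · (x²) = x²y⁻¹
  (x²y⁻¹) · (x⁶y) = x¹⁰

Answer: x¹⁰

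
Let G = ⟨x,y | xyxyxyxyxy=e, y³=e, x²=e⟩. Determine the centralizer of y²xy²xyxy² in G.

⟨y²xy²xyxy²⟩ ⊆ C_G(y²xy²xyxy²) since powers of y²xy²xyxy² commute with y²xy²xyxy²; so |C_G(y²xy²xyxy²)| ≥ |⟨y²xy²xyxy²⟩| = 3.
By orbit–stabilizer, |C_G(y²xy²xyxy²)| = |G| / |conj. class of y²xy²xyxy²| = 60 / 20 = 3.
The 3 elements commuting with y²xy²xyxy² are {e, y²xy²xyxy², yxy²xyxy}.

Answer: {e, y²xy²xyxy², yxy²xyxy}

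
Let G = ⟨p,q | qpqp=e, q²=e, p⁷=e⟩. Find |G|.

Enumerate words in the generators, reducing via the relations: the distinct elements are
  {e, p, q, pq, p², p³, p⁴, p⁵, p⁶, p²q, p³q, p⁴q, p⁵q, p⁶q}.
No further products give new elements, so |G| = 14.

Answer: 14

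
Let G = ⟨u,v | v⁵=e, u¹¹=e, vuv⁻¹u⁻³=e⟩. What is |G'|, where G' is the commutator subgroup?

G' = [G, G] is generated by all commutators. The generator-pair commutators are: [u, v] = u⁹.
The subgroup they normally generate is {e, u, u², u³, u⁴, u⁵, u⁶, u⁷, u⁸, u⁹, u¹⁰}, of order 11.
Check: |G/G'| = 55/11 = 5 is the order of the abelianisation.

Answer: 11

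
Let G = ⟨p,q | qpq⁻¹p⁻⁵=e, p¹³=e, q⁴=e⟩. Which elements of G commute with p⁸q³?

⟨p⁸q³⟩ ⊆ C_G(p⁸q³) since powers of p⁸q³ commute with p⁸q³; so |C_G(p⁸q³)| ≥ |⟨p⁸q³⟩| = 4.
By orbit–stabilizer, |C_G(p⁸q³)| = |G| / |conj. class of p⁸q³| = 52 / 13 = 4.
The 4 elements commuting with p⁸q³ are {e, p⁷q², p¹²q, p⁸q³}.

Answer: {e, p⁷q², p¹²q, p⁸q³}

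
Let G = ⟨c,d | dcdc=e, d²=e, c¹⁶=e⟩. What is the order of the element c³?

Compute successive powers until reaching e:
  (c³)¹ = c³, (c³)² = c⁶, (c³)³ = c⁹, (c³)⁴ = c¹², (c³)⁵ = c¹⁵, (c³)⁶ = c², (c³)⁷ = c⁵, (c³)⁸ = c⁸, (c³)⁹ = c¹¹, (c³)¹⁰ = c¹⁴, (c³)¹¹ = c, (c³)¹² = c⁴, (c³)¹³ = c⁷, (c³)¹⁴ = c¹⁰, (c³)¹⁵ = c¹³, (c³)¹⁶ = e.
The smallest positive k with (c³)ᵏ = e is 16.

Answer: 16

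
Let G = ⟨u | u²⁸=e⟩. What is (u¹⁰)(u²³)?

Compute (u¹⁰) · (u²³) by multiplying left to right and reducing via the relations at each step:
  (u¹⁰) · u²³ = u⁵

Answer: u⁵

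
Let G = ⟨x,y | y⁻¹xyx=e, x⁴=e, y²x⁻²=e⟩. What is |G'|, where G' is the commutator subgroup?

G' = [G, G] is generated by all commutators. The generator-pair commutators are: [x, y] = x².
The subgroup they normally generate is {e, x²}, of order 2.
Check: |G/G'| = 8/2 = 4 is the order of the abelianisation.

Answer: 2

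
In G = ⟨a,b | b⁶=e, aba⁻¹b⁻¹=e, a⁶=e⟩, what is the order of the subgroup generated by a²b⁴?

|⟨a²b⁴⟩| equals the order of a²b⁴. Compute successive powers until reaching e:
  (a²b⁴)¹ = a²b⁴, (a²b⁴)² = a⁴b², (a²b⁴)³ = e.
The smallest positive k with (a²b⁴)ᵏ = e is 3, so |⟨a²b⁴⟩| = 3.

Answer: 3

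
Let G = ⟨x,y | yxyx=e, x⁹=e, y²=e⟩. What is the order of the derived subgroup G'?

G' = [G, G] is generated by all commutators. The generator-pair commutators are: [x, y] = x².
The subgroup they normally generate is {e, x, x², x³, x⁴, x⁵, x⁶, x⁷, x⁸}, of order 9.
Check: |G/G'| = 18/9 = 2 is the order of the abelianisation.

Answer: 9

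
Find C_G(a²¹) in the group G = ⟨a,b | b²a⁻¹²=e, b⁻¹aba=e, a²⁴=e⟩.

⟨a²¹⟩ ⊆ C_G(a²¹) since powers of a²¹ commute with a²¹; so |C_G(a²¹)| ≥ |⟨a²¹⟩| = 8.
By orbit–stabilizer, |C_G(a²¹)| = |G| / |conj. class of a²¹| = 48 / 2 = 24.
The 24 elements commuting with a²¹ are {e, a, a², a³, a⁴, a⁵, a⁶, a⁷, a⁸, a⁹, a¹⁰, a¹¹, a¹², a¹³, a¹⁴, a¹⁵, a¹⁶, a¹⁷, a¹⁸, a¹⁹, a²⁰, a²¹, a²², a²³}.

Answer: {e, a, a², a³, a⁴, a⁵, a⁶, a⁷, a⁸, a⁹, a¹⁰, a¹¹, a¹², a¹³, a¹⁴, a¹⁵, a¹⁶, a¹⁷, a¹⁸, a¹⁹, a²⁰, a²¹, a²², a²³}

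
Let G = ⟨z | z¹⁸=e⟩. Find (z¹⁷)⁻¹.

The order of (z¹⁷) is 18 (smallest k with (z¹⁷)ᵏ = e), so (z¹⁷)⁻¹ = (z¹⁷)¹⁷ = z.
Check: (z¹⁷) · z → (z¹⁷) · z = e, giving e as required.

Answer: z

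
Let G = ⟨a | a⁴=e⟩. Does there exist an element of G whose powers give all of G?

|G| = 4. The element a has order 4 (its powers give 4 distinct elements), so ⟨a⟩ = G and G is cyclic.

Answer: Yes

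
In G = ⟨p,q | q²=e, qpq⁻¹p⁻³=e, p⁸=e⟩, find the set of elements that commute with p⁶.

⟨p⁶⟩ ⊆ C_G(p⁶) since powers of p⁶ commute with p⁶; so |C_G(p⁶)| ≥ |⟨p⁶⟩| = 4.
By orbit–stabilizer, |C_G(p⁶)| = |G| / |conj. class of p⁶| = 16 / 2 = 8.
The 8 elements commuting with p⁶ are {e, p, p², p³, p⁴, p⁵, p⁶, p⁷}.

Answer: {e, p, p², p³, p⁴, p⁵, p⁶, p⁷}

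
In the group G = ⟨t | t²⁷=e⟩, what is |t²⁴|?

Compute successive powers until reaching e:
  (t²⁴)¹ = t²⁴, (t²⁴)² = t²¹, (t²⁴)³ = t¹⁸, (t²⁴)⁴ = t¹⁵, (t²⁴)⁵ = t¹², (t²⁴)⁶ = t⁹, (t²⁴)⁷ = t⁶, (t²⁴)⁸ = t³, (t²⁴)⁹ = e.
The smallest positive k with (t²⁴)ᵏ = e is 9.

Answer: 9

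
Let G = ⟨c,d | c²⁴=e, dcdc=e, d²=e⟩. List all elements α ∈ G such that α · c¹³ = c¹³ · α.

⟨c¹³⟩ ⊆ C_G(c¹³) since powers of c¹³ commute with c¹³; so |C_G(c¹³)| ≥ |⟨c¹³⟩| = 24.
By orbit–stabilizer, |C_G(c¹³)| = |G| / |conj. class of c¹³| = 48 / 2 = 24.
The 24 elements commuting with c¹³ are {e, c, c², c³, c⁴, c⁵, c⁶, c⁷, c⁸, c⁹, c¹⁰, c¹¹, c¹², c¹³, c¹⁴, c¹⁵, c¹⁶, c¹⁷, c¹⁸, c¹⁹, c²⁰, c²¹, c²², c²³}.

Answer: {e, c, c², c³, c⁴, c⁵, c⁶, c⁷, c⁸, c⁹, c¹⁰, c¹¹, c¹², c¹³, c¹⁴, c¹⁵, c¹⁶, c¹⁷, c¹⁸, c¹⁹, c²⁰, c²¹, c²², c²³}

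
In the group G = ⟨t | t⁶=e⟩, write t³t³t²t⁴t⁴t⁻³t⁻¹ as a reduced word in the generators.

Multiply left to right, reducing at each step:
  (t³) · t³ = e
  e · t² = t²
  (t²) · t⁴ = e
  e · t⁴ = t⁴
  (t⁴) · t⁻³ = t
  t · t⁻¹ = e

Answer: e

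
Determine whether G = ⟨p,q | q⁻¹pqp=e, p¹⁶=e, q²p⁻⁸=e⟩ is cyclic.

Every cyclic group is abelian. But p·q = pq while q·p = p⁷q⁻¹, so p·q ≠ q·p and G is not abelian. Hence G is not cyclic.

Answer: No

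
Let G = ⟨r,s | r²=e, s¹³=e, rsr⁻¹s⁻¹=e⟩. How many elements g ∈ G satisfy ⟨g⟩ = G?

G is cyclic of order 26. An element generates G iff its order is 26, and a cyclic group of order 26 has exactly φ(26) = 12 such elements.

Answer: 12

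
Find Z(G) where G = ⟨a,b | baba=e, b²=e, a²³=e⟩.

An element z ∈ Z(G) iff z commutes with every generator.
For example e is central: e·a = a = a·e; e·b = b = b·e.
Whereas a ∉ Z(G) since a·b = ab ≠ a²²b = b·a.
Checking each of the 46 elements this way gives Z(G) = {e}, of order 1.

Answer: {e}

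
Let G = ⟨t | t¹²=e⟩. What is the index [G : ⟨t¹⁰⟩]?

First find ord(t¹⁰) by computing successive powers:
  (t¹⁰)¹ = t¹⁰, (t¹⁰)² = t⁸, (t¹⁰)³ = t⁶, (t¹⁰)⁴ = t⁴, (t¹⁰)⁵ = t², (t¹⁰)⁶ = e.
So |⟨t¹⁰⟩| = ord(t¹⁰) = 6. With |G| = 12, by Lagrange [G : ⟨t¹⁰⟩] = 12/6 = 2.

Answer: 2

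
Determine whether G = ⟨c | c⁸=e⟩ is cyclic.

|G| = 8. The element c has order 8 (its powers give 8 distinct elements), so ⟨c⟩ = G and G is cyclic.

Answer: Yes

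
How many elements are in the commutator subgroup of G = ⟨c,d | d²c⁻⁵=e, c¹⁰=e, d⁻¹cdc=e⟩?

G' = [G, G] is generated by all commutators. The generator-pair commutators are: [c, d] = c².
The subgroup they normally generate is {e, c², c⁴, c⁶, c⁸}, of order 5.
Check: |G/G'| = 20/5 = 4 is the order of the abelianisation.

Answer: 5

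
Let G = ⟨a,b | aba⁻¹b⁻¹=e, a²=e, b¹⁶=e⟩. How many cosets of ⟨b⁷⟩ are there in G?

First find ord(b⁷) by computing successive powers:
  (b⁷)¹ = b⁷, (b⁷)² = b¹⁴, (b⁷)³ = b⁵, (b⁷)⁴ = b¹², (b⁷)⁵ = b³, (b⁷)⁶ = b¹⁰, (b⁷)⁷ = b, (b⁷)⁸ = b⁸, (b⁷)⁹ = b¹⁵, (b⁷)¹⁰ = b⁶, (b⁷)¹¹ = b¹³, (b⁷)¹² = b⁴, (b⁷)¹³ = b¹¹, (b⁷)¹⁴ = b², (b⁷)¹⁵ = b⁹, (b⁷)¹⁶ = e.
So |⟨b⁷⟩| = ord(b⁷) = 16. With |G| = 32, by Lagrange [G : ⟨b⁷⟩] = 32/16 = 2.

Answer: 2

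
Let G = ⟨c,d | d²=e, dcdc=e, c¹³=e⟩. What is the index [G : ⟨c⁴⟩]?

First find ord(c⁴) by computing successive powers:
  (c⁴)¹ = c⁴, (c⁴)² = c⁸, (c⁴)³ = c¹², (c⁴)⁴ = c³, (c⁴)⁵ = c⁷, (c⁴)⁶ = c¹¹, (c⁴)⁷ = c², (c⁴)⁸ = c⁶, (c⁴)⁹ = c¹⁰, (c⁴)¹⁰ = c, (c⁴)¹¹ = c⁵, (c⁴)¹² = c⁹, (c⁴)¹³ = e.
So |⟨c⁴⟩| = ord(c⁴) = 13. With |G| = 26, by Lagrange [G : ⟨c⁴⟩] = 26/13 = 2.

Answer: 2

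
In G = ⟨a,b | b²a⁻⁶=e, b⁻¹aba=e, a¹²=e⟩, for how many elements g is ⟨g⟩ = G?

⟨g⟩ = G would require ord(g) = |G| = 24, but the maximum element order in G is 12 < 24. So G is not cyclic and no single element generates it: the count is 0.

Answer: 0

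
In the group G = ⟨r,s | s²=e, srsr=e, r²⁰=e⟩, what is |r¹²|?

Compute successive powers until reaching e:
  (r¹²)¹ = r¹², (r¹²)² = r⁴, (r¹²)³ = r¹⁶, (r¹²)⁴ = r⁸, (r¹²)⁵ = e.
The smallest positive k with (r¹²)ᵏ = e is 5.

Answer: 5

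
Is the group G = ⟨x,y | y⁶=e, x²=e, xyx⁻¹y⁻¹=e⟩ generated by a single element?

|G| = 12, but the maximum element order in G is 6 < 12. No single element generates all of G, so G is not cyclic.

Answer: No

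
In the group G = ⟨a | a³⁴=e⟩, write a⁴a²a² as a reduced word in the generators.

Multiply left to right, reducing at each step:
  (a⁴) · a² = a⁶
  (a⁶) · a² = a⁸

Answer: a⁸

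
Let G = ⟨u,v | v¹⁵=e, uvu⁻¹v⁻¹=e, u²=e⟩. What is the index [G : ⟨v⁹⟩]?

First find ord(v⁹) by computing successive powers:
  (v⁹)¹ = v⁹, (v⁹)² = v³, (v⁹)³ = v¹², (v⁹)⁴ = v⁶, (v⁹)⁵ = e.
So |⟨v⁹⟩| = ord(v⁹) = 5. With |G| = 30, by Lagrange [G : ⟨v⁹⟩] = 30/5 = 6.

Answer: 6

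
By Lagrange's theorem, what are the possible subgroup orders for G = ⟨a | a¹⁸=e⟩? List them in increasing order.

|G| = 18 = 2 · 3². By Lagrange's theorem the order of any subgroup divides 18; the divisors of 18 are 1, 2, 3, 6, 9, 18.

Answer: 1, 2, 3, 6, 9, 18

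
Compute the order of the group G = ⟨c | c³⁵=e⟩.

G is generated by a single element, so G is cyclic. The relator gives c³⁵ = e and no smaller power is forced to be e, so the 35 powers {c, e, c², c³, c⁴, c⁵, c⁶, c⁷, c⁸, c⁹, c²², c²³, c²¹, c²⁰, c²⁴, c²⁵, c²⁶, c²⁷, c²⁸, c²⁹, c³², c³³, c³¹, c³⁰, c³⁴, c¹², c¹³, c¹¹, c¹⁰, c¹⁴, c¹⁵, c¹⁶, c¹⁷, c¹⁸, c¹⁹} are distinct. Hence |G| = 35.

Answer: 35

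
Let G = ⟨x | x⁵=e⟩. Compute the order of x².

Compute successive powers until reaching e:
  (x²)¹ = x², (x²)² = x⁴, (x²)³ = x, (x²)⁴ = x³, (x²)⁵ = e.
The smallest positive k with (x²)ᵏ = e is 5.

Answer: 5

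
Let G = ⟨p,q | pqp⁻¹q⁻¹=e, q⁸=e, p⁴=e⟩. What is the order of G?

Enumerate words in the generators, reducing via the relations: the distinct elements are
  {e, p, q, pq, p², p³, q², q³, q⁴, q⁵, q⁶, q⁷, pq², pq³, pq⁴, pq⁵, pq⁶, pq⁷, p²q, p³q, p²q², p²q³, p²q⁴, p²q⁵, p²q⁶, p²q⁷, p³q², p³q³, p³q⁴, p³q⁵, p³q⁶, p³q⁷}.
No further products give new elements, so |G| = 32.

Answer: 32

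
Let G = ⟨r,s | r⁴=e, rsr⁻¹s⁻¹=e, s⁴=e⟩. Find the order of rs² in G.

Compute successive powers until reaching e:
  (rs²)¹ = rs², (rs²)² = r², (rs²)³ = r³s², (rs²)⁴ = e.
The smallest positive k with (rs²)ᵏ = e is 4.

Answer: 4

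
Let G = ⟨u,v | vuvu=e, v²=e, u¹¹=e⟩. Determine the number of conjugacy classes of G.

The conjugacy classes (representative and size) are:
  [e] (size 1), [u¹⁰] (size 2), [u²] (size 2), [u³] (size 2), [u⁷] (size 2), [u⁶] (size 2), [u²v] (size 11).
Class equation: 1 + 2 + 2 + 2 + 2 + 2 + 11 = 22 = |G|. So G has 7 conjugacy classes.

Answer: 7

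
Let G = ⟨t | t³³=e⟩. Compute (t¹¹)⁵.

Compute successive powers of (t¹¹), reducing at each step:
  (t¹¹)²: (t¹¹) · t¹¹ = t²²
  (t¹¹)³: (t²²) · t¹¹ = e
  (t¹¹)⁴: e · t¹¹ = t¹¹
  (t¹¹)⁵: (t¹¹) · t¹¹ = t²²

Answer: t²²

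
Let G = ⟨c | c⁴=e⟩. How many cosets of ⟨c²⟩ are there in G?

First find ord(c²) by computing successive powers:
  (c²)¹ = c², (c²)² = e.
So |⟨c²⟩| = ord(c²) = 2. With |G| = 4, by Lagrange [G : ⟨c²⟩] = 4/2 = 2.

Answer: 2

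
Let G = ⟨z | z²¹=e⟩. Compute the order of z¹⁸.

Compute successive powers until reaching e:
  (z¹⁸)¹ = z¹⁸, (z¹⁸)² = z¹⁵, (z¹⁸)³ = z¹², (z¹⁸)⁴ = z⁹, (z¹⁸)⁵ = z⁶, (z¹⁸)⁶ = z³, (z¹⁸)⁷ = e.
The smallest positive k with (z¹⁸)ᵏ = e is 7.

Answer: 7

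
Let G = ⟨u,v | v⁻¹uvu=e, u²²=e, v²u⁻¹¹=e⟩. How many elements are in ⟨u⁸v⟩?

|⟨u⁸v⟩| equals the order of u⁸v. Compute successive powers until reaching e:
  (u⁸v)¹ = u⁸v, (u⁸v)² = u¹¹, (u⁸v)³ = u⁸v⁻¹, (u⁸v)⁴ = e.
The smallest positive k with (u⁸v)ᵏ = e is 4, so |⟨u⁸v⟩| = 4.

Answer: 4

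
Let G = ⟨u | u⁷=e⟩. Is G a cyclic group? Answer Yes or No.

|G| = 7. The element u has order 7 (its powers give 7 distinct elements), so ⟨u⟩ = G and G is cyclic.

Answer: Yes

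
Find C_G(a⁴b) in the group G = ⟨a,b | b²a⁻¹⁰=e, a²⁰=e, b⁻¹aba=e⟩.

⟨a⁴b⟩ ⊆ C_G(a⁴b) since powers of a⁴b commute with a⁴b; so |C_G(a⁴b)| ≥ |⟨a⁴b⟩| = 4.
By orbit–stabilizer, |C_G(a⁴b)| = |G| / |conj. class of a⁴b| = 40 / 10 = 4.
The 4 elements commuting with a⁴b are {e, a¹⁰, a⁴b, a⁴b⁻¹}.

Answer: {e, a¹⁰, a⁴b, a⁴b⁻¹}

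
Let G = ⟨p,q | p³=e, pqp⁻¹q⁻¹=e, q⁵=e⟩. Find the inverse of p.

The order of p is 3 (smallest k with pᵏ = e), so p⁻¹ = p² = p².
Check: p · (p²) → p · p² = e, giving e as required.

Answer: p²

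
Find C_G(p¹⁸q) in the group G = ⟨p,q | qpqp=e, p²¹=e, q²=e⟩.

⟨p¹⁸q⟩ ⊆ C_G(p¹⁸q) since powers of p¹⁸q commute with p¹⁸q; so |C_G(p¹⁸q)| ≥ |⟨p¹⁸q⟩| = 2.
By orbit–stabilizer, |C_G(p¹⁸q)| = |G| / |conj. class of p¹⁸q| = 42 / 21 = 2.
The 2 elements commuting with p¹⁸q are {e, p¹⁸q}.

Answer: {e, p¹⁸q}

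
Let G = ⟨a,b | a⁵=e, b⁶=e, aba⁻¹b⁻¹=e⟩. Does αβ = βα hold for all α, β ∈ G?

Each pair of generators commutes: a·b = ab = b·a. Since the generators pairwise commute, every element of G commutes with every other, so G is abelian.

Answer: Yes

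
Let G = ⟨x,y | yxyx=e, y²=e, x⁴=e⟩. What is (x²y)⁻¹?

The order of (x²y) is 2 (smallest k with (x²y)ᵏ = e), so (x²y)⁻¹ = (x²y)¹ = x²y.
Check: (x²y) · (x²y) → (x²y) · x² = y;   y · y = e, giving e as required.

Answer: x²y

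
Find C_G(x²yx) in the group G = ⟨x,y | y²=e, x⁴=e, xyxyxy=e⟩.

⟨x²yx⟩ ⊆ C_G(x²yx) since powers of x²yx commute with x²yx; so |C_G(x²yx)| ≥ |⟨x²yx⟩| = 3.
By orbit–stabilizer, |C_G(x²yx)| = |G| / |conj. class of x²yx| = 24 / 8 = 3.
The 3 elements commuting with x²yx are {e, x²yx, x³yx²}.

Answer: {e, x²yx, x³yx²}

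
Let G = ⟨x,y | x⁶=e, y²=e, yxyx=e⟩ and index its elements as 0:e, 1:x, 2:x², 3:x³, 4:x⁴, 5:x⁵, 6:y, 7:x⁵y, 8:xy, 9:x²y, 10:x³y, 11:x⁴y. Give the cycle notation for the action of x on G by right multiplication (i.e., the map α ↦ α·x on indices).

(0 1 2 3 4 5)(6 7 11 10 9 8)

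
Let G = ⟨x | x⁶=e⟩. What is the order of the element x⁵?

Compute successive powers until reaching e:
  (x⁵)¹ = x⁵, (x⁵)² = x⁴, (x⁵)³ = x³, (x⁵)⁴ = x², (x⁵)⁵ = x, (x⁵)⁶ = e.
The smallest positive k with (x⁵)ᵏ = e is 6.

Answer: 6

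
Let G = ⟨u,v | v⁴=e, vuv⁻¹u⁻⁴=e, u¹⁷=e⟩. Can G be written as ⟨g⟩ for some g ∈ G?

Every cyclic group is abelian. But u·v = uv while v·u = u⁴v, so u·v ≠ v·u and G is not abelian. Hence G is not cyclic.

Answer: No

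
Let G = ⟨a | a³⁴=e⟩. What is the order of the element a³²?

Compute successive powers until reaching e:
  (a³²)¹ = a³², (a³²)² = a³⁰, (a³²)³ = a²⁸, (a³²)⁴ = a²⁶, (a³²)⁵ = a²⁴, (a³²)⁶ = a²², (a³²)⁷ = a²⁰, (a³²)⁸ = a¹⁸, (a³²)⁹ = a¹⁶, (a³²)¹⁰ = a¹⁴, (a³²)¹¹ = a¹², (a³²)¹² = a¹⁰, (a³²)¹³ = a⁸, (a³²)¹⁴ = a⁶, (a³²)¹⁵ = a⁴, (a³²)¹⁶ = a², (a³²)¹⁷ = e.
The smallest positive k with (a³²)ᵏ = e is 17.

Answer: 17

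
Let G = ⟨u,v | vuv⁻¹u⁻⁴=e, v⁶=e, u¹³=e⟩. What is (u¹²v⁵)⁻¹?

The order of (u¹²v⁵) is 6 (smallest k with (u¹²v⁵)ᵏ = e), so (u¹²v⁵)⁻¹ = (u¹²v⁵)⁵ = u⁴v.
Check: (u¹²v⁵) · (u⁴v) → (u¹²v⁵) · u⁴ = v⁵;   (v⁵) · v = e, giving e as required.

Answer: u⁴v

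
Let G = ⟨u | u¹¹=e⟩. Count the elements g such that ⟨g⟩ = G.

G is cyclic of order 11. An element generates G iff its order is 11, and a cyclic group of order 11 has exactly φ(11) = 10 such elements.

Answer: 10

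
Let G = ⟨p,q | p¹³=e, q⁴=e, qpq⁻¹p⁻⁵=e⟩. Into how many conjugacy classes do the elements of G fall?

The conjugacy classes (representative and size) are:
  [e] (size 1), [p] (size 4), [p²] (size 4), [p⁹] (size 4), [p¹²q] (size 13), [p⁴q²] (size 13), [p¹²q³] (size 13).
Class equation: 1 + 4 + 4 + 4 + 13 + 13 + 13 = 52 = |G|. So G has 7 conjugacy classes.

Answer: 7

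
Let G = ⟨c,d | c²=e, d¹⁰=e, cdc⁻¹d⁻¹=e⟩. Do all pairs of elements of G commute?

Each pair of generators commutes: c·d = cd = d·c. Since the generators pairwise commute, every element of G commutes with every other, so G is abelian.

Answer: Yes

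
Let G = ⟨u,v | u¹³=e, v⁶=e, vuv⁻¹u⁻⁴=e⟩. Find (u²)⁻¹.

The order of (u²) is 13 (smallest k with (u²)ᵏ = e), so (u²)⁻¹ = (u²)¹² = u¹¹.
Check: (u²) · (u¹¹) → (u²) · u¹¹ = e, giving e as required.

Answer: u¹¹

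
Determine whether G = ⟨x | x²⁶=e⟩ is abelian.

G has a single generator, so G is cyclic and hence abelian.

Answer: Yes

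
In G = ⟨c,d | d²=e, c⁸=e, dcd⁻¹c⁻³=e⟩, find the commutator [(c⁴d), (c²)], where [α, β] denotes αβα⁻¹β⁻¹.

[(c⁴d), (c²)] = (c⁴d)·(c²)·(c⁴d)⁻¹·(c²)⁻¹.
  (c⁴d) · (c²) = c²d
  (c²d) · (c⁴d) = c⁶
  (c⁶) · (c⁶) = c⁴

Answer: c⁴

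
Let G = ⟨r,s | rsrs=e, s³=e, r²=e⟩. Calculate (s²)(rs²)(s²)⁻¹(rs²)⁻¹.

[(s²), (rs²)] = (s²)·(rs²)·(s²)⁻¹·(rs²)⁻¹.
  (s²) · (rs²) = r
  r · s = rs
  (rs) · (rs²) = s

Answer: s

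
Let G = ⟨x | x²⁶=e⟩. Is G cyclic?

|G| = 26. The element x has order 26 (its powers give 26 distinct elements), so ⟨x⟩ = G and G is cyclic.

Answer: Yes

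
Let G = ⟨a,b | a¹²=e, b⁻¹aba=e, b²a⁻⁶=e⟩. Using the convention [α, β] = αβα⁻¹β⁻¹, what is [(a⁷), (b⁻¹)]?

[(a⁷), (b⁻¹)] = (a⁷)·(b⁻¹)·(a⁷)⁻¹·(b⁻¹)⁻¹.
  (a⁷) · (b⁻¹) = ab
  (ab) · (a⁵) = a²b⁻¹
  (a²b⁻¹) · b = a²

Answer: a²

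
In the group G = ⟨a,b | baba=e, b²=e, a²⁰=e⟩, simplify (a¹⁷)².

Compute successive powers of (a¹⁷), reducing at each step:
  (a¹⁷)²: (a¹⁷) · a¹⁷ = a¹⁴

Answer: a¹⁴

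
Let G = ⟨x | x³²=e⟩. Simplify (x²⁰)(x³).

Compute (x²⁰) · (x³) by multiplying left to right and reducing via the relations at each step:
  (x²⁰) · x³ = x²³

Answer: x²³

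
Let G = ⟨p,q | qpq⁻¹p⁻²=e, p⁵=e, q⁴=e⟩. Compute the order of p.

Compute successive powers until reaching e:
  p¹ = p, p² = p², p³ = p³, p⁴ = p⁴, p⁵ = e.
The smallest positive k with pᵏ = e is 5.

Answer: 5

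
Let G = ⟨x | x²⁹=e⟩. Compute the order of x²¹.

Compute successive powers until reaching e:
  (x²¹)¹ = x²¹, (x²¹)² = x¹³, (x²¹)³ = x⁵, (x²¹)⁴ = x²⁶, (x²¹)⁵ = x¹⁸, (x²¹)⁶ = x¹⁰, (x²¹)⁷ = x², (x²¹)⁸ = x²³, (x²¹)⁹ = x¹⁵, (x²¹)¹⁰ = x⁷, (x²¹)¹¹ = x²⁸, (x²¹)¹² = x²⁰, (x²¹)¹³ = x¹², (x²¹)¹⁴ = x⁴, (x²¹)¹⁵ = x²⁵, (x²¹)¹⁶ = x¹⁷, (x²¹)¹⁷ = x⁹, (x²¹)¹⁸ = x, (x²¹)¹⁹ = x²², (x²¹)²⁰ = x¹⁴, (x²¹)²¹ = x⁶, (x²¹)²² = x²⁷, (x²¹)²³ = x¹⁹, (x²¹)²⁴ = x¹¹, (x²¹)²⁵ = x³, (x²¹)²⁶ = x²⁴, (x²¹)²⁷ = x¹⁶, (x²¹)²⁸ = x⁸, (x²¹)²⁹ = e.
The smallest positive k with (x²¹)ᵏ = e is 29.

Answer: 29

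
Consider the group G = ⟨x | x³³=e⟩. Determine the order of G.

G is generated by a single element, so G is cyclic. The relator gives x³³ = e and no smaller power is forced to be e, so the 33 powers {e, x, x², x³, x⁴, x⁵, x⁶, x⁷, x⁸, x⁹, x²², x²³, x²¹, x²⁰, x²⁴, x²⁵, x²⁶, x²⁷, x²⁸, x²⁹, x³², x³¹, x³⁰, x¹², x¹³, x¹¹, x¹⁰, x¹⁴, x¹⁵, x¹⁶, x¹⁷, x¹⁸, x¹⁹} are distinct. Hence |G| = 33.

Answer: 33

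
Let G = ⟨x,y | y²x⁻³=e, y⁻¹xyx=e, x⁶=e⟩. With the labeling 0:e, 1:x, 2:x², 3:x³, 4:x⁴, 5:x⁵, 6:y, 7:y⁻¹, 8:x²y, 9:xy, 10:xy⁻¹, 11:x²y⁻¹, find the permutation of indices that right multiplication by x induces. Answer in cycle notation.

(0 1 2 3 4 5)(6 11 10 7 8 9)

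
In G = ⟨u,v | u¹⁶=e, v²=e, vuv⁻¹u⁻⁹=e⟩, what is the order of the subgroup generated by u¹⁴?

|⟨u¹⁴⟩| equals the order of u¹⁴. Compute successive powers until reaching e:
  (u¹⁴)¹ = u¹⁴, (u¹⁴)² = u¹², (u¹⁴)³ = u¹⁰, (u¹⁴)⁴ = u⁸, (u¹⁴)⁵ = u⁶, (u¹⁴)⁶ = u⁴, (u¹⁴)⁷ = u², (u¹⁴)⁸ = e.
The smallest positive k with (u¹⁴)ᵏ = e is 8, so |⟨u¹⁴⟩| = 8.

Answer: 8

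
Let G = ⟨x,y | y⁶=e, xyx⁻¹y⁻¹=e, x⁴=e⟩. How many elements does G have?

Enumerate words in the generators, reducing via the relations: the distinct elements are
  {e, x, y, xy, x², x³, y², y³, y⁴, y⁵, xy², xy³, xy⁴, xy⁵, x²y, x³y, x²y², x²y³, x²y⁴, x²y⁵, x³y², x³y³, x³y⁴, x³y⁵}.
No further products give new elements, so |G| = 24.

Answer: 24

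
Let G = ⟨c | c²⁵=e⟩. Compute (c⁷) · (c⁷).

Compute (c⁷) · (c⁷) by multiplying left to right and reducing via the relations at each step:
  (c⁷) · c⁷ = c¹⁴

Answer: c¹⁴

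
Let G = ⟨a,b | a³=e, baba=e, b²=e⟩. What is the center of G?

An element z ∈ Z(G) iff z commutes with every generator.
For example e is central: e·a = a = a·e; e·b = b = b·e.
Whereas a ∉ Z(G) since a·b = ab ≠ a²b = b·a.
Checking each of the 6 elements this way gives Z(G) = {e}, of order 1.

Answer: {e}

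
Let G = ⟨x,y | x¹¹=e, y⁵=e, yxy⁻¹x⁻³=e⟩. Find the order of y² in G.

Compute successive powers until reaching e:
  (y²)¹ = y², (y²)² = y⁴, (y²)³ = y, (y²)⁴ = y³, (y²)⁵ = e.
The smallest positive k with (y²)ᵏ = e is 5.

Answer: 5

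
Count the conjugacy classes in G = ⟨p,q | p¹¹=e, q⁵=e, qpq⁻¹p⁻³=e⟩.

The conjugacy classes (representative and size) are:
  [e] (size 1), [p³] (size 5), [p⁶] (size 5), [p⁷q] (size 11), [p⁹q²] (size 11), [p⁷q³] (size 11), [p⁷q⁴] (size 11).
Class equation: 1 + 5 + 5 + 11 + 11 + 11 + 11 = 55 = |G|. So G has 7 conjugacy classes.

Answer: 7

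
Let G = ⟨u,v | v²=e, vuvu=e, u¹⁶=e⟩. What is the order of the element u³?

Compute successive powers until reaching e:
  (u³)¹ = u³, (u³)² = u⁶, (u³)³ = u⁹, (u³)⁴ = u¹², (u³)⁵ = u¹⁵, (u³)⁶ = u², (u³)⁷ = u⁵, (u³)⁸ = u⁸, (u³)⁹ = u¹¹, (u³)¹⁰ = u¹⁴, (u³)¹¹ = u, (u³)¹² = u⁴, (u³)¹³ = u⁷, (u³)¹⁴ = u¹⁰, (u³)¹⁵ = u¹³, (u³)¹⁶ = e.
The smallest positive k with (u³)ᵏ = e is 16.

Answer: 16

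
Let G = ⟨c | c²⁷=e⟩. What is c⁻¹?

The order of c is 27 (smallest k with cᵏ = e), so c⁻¹ = c²⁶ = c²⁶.
Check: c · (c²⁶) → c · c²⁶ = e, giving e as required.

Answer: c²⁶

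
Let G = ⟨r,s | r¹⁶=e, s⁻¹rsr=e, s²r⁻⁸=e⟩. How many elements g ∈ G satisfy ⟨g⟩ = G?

⟨g⟩ = G would require ord(g) = |G| = 32, but the maximum element order in G is 16 < 32. So G is not cyclic and no single element generates it: the count is 0.

Answer: 0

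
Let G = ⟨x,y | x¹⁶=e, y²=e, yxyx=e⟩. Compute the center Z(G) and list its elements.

An element z ∈ Z(G) iff z commutes with every generator.
For example x⁸ is central: (x⁸)·x = x⁹ = x·(x⁸); (x⁸)·y = x⁸y = y·(x⁸).
Whereas x ∉ Z(G) since x·y = xy ≠ x¹⁵y = y·x.
Checking each of the 32 elements this way gives Z(G) = {e, x⁸}, of order 2.

Answer: {e, x⁸}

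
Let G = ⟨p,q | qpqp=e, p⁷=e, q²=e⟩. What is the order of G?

Enumerate words in the generators, reducing via the relations: the distinct elements are
  {e, p, q, pq, p², p³, p⁴, p⁵, p⁶, p²q, p³q, p⁴q, p⁵q, p⁶q}.
No further products give new elements, so |G| = 14.

Answer: 14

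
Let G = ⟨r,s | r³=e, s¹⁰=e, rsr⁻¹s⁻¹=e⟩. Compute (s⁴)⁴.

Compute successive powers of (s⁴), reducing at each step:
  (s⁴)²: (s⁴) · s⁴ = s⁸
  (s⁴)³: (s⁸) · s⁴ = s²
  (s⁴)⁴: (s²) · s⁴ = s⁶

Answer: s⁶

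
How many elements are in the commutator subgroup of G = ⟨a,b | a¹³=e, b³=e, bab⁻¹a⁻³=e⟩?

G' = [G, G] is generated by all commutators. The generator-pair commutators are: [a, b] = a¹¹.
The subgroup they normally generate is {e, a, a², a³, a⁴, a⁵, a⁶, a⁷, a⁸, a⁹, a¹⁰, a¹¹, a¹²}, of order 13.
Check: |G/G'| = 39/13 = 3 is the order of the abelianisation.

Answer: 13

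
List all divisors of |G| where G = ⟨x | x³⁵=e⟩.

|G| = 35 = 5 · 7. By Lagrange's theorem the order of any subgroup divides 35; the divisors of 35 are 1, 5, 7, 35.

Answer: 1, 5, 7, 35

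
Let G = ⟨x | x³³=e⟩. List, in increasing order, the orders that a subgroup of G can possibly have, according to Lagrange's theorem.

|G| = 33 = 3 · 11. By Lagrange's theorem the order of any subgroup divides 33; the divisors of 33 are 1, 3, 11, 33.

Answer: 1, 3, 11, 33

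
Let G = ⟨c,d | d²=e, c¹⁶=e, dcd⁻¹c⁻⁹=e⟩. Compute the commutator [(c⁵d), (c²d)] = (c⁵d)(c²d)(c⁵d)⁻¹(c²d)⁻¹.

[(c⁵d), (c²d)] = (c⁵d)·(c²d)·(c⁵d)⁻¹·(c²d)⁻¹.
  (c⁵d) · (c²d) = c⁷
  (c⁷) · (c³d) = c¹⁰d
  (c¹⁰d) · (c¹⁴d) = c⁸

Answer: c⁸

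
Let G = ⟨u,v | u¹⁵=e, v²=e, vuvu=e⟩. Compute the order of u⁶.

Compute successive powers until reaching e:
  (u⁶)¹ = u⁶, (u⁶)² = u¹², (u⁶)³ = u³, (u⁶)⁴ = u⁹, (u⁶)⁵ = e.
The smallest positive k with (u⁶)ᵏ = e is 5.

Answer: 5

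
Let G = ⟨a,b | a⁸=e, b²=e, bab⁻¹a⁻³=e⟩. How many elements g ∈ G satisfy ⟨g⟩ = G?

⟨g⟩ = G would require ord(g) = |G| = 16, but the maximum element order in G is 8 < 16. So G is not cyclic and no single element generates it: the count is 0.

Answer: 0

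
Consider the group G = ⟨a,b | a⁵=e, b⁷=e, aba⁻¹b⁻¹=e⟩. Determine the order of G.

Enumerate words in the generators, reducing via the relations: the distinct elements are
  {a, b, e, ab, a², a³, a⁴, b², b³, b⁴, b⁵, b⁶, ab², ab³, ab⁴, ab⁵, ab⁶, a²b, a³b, a⁴b, a²b², a²b³, a²b⁴, a²b⁵, a²b⁶, a³b², a³b³, a³b⁴, a³b⁵, a³b⁶, a⁴b², a⁴b³, a⁴b⁴, a⁴b⁵, a⁴b⁶}.
No further products give new elements, so |G| = 35.

Answer: 35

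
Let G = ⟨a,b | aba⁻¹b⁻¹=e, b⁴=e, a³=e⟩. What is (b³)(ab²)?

Compute (b³) · (ab²) by multiplying left to right and reducing via the relations at each step:
  (b³) · a = ab³
  (ab³) · b² = ab

Answer: ab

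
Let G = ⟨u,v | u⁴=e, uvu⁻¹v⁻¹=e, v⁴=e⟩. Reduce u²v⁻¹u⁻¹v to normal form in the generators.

Multiply left to right, reducing at each step:
  (u²) · v⁻¹ = u²v³
  (u²v³) · u⁻¹ = uv³
  (uv³) · v = u

Answer: u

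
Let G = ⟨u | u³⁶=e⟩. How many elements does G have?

G is generated by a single element, so G is cyclic. The relator gives u³⁶ = e and no smaller power is forced to be e, so the 36 powers {e, u, u², u³, u⁴, u⁵, u⁶, u⁷, u⁸, u⁹, u²², u²³, u²¹, u²⁰, u²⁴, u²⁵, u²⁶, u²⁷, u²⁸, u²⁹, u³², u³³, u³¹, u³⁰, u³⁴, u³⁵, u¹², u¹³, u¹¹, u¹⁰, u¹⁴, u¹⁵, u¹⁶, u¹⁷, u¹⁸, u¹⁹} are distinct. Hence |G| = 36.

Answer: 36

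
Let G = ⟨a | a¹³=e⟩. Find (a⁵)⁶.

Compute successive powers of (a⁵), reducing at each step:
  (a⁵)²: (a⁵) · a⁵ = a¹⁰
  (a⁵)³: (a¹⁰) · a⁵ = a²
  (a⁵)⁴: (a²) · a⁵ = a⁷
  (a⁵)⁵: (a⁷) · a⁵ = a¹²
  (a⁵)⁶: (a¹²) · a⁵ = a⁴

Answer: a⁴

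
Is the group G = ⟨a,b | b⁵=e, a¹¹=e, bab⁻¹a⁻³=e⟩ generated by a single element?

Every cyclic group is abelian. But a·b = ab while b·a = a³b, so a·b ≠ b·a and G is not abelian. Hence G is not cyclic.

Answer: No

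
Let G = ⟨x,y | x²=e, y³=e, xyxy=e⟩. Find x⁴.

Compute successive powers of x, reducing at each step:
  x²: x · x = e
  x³: e · x = x
  x⁴: x · x = e

Answer: e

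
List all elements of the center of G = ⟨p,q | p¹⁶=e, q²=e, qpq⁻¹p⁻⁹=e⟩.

An element z ∈ Z(G) iff z commutes with every generator.
For example p² is central: (p²)·p = p³ = p·(p²); (p²)·q = p²q = q·(p²).
Whereas p ∉ Z(G) since p·q = pq ≠ p⁹q = q·p.
Checking each of the 32 elements this way gives Z(G) = {e, p², p⁴, p⁶, p⁸, p¹⁰, p¹², p¹⁴}, of order 8.

Answer: {e, p², p⁴, p⁶, p⁸, p¹⁰, p¹², p¹⁴}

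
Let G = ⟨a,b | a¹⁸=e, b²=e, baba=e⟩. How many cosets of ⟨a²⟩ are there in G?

First find ord(a²) by computing successive powers:
  (a²)¹ = a², (a²)² = a⁴, (a²)³ = a⁶, (a²)⁴ = a⁸, (a²)⁵ = a¹⁰, (a²)⁶ = a¹², (a²)⁷ = a¹⁴, (a²)⁸ = a¹⁶, (a²)⁹ = e.
So |⟨a²⟩| = ord(a²) = 9. With |G| = 36, by Lagrange [G : ⟨a²⟩] = 36/9 = 4.

Answer: 4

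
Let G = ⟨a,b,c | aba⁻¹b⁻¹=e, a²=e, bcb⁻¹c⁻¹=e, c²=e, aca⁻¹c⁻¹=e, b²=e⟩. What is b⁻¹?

The order of b is 2 (smallest k with bᵏ = e), so b⁻¹ = b¹ = b.
Check: b · b → b · b = e, giving e as required.

Answer: b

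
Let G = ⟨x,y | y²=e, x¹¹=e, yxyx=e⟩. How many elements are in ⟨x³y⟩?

|⟨x³y⟩| equals the order of x³y. Compute successive powers until reaching e:
  (x³y)¹ = x³y, (x³y)² = e.
The smallest positive k with (x³y)ᵏ = e is 2, so |⟨x³y⟩| = 2.

Answer: 2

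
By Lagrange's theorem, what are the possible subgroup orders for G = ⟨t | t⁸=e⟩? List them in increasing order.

|G| = 8 = 2³. By Lagrange's theorem the order of any subgroup divides 8; the divisors of 8 are 1, 2, 4, 8.

Answer: 1, 2, 4, 8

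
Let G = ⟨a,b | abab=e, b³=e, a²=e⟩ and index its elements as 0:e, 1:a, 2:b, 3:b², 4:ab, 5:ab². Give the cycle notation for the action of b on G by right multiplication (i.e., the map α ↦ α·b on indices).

(0 2 3)(1 4 5)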